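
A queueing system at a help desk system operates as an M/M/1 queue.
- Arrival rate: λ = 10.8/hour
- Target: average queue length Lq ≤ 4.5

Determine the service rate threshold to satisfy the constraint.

For M/M/1: Lq = λ²/(μ(μ-λ))
Need Lq ≤ 4.5, i.e. μ(μ-λ) ≥ λ²/4.5
μ² - 10.8μ - 116.64/4.5 ≥ 0  →  μ² - 10.8μ - 25.9200 ≥ 0
Quadratic formula (positive root): μ = [λ + √(λ² + 4×25.9200)]/2
Discriminant: 116.64 + 4×25.9200 = 220.3200, √220.3200 = 14.8432
μ ≥ (10.8 + 14.8432)/2 = 12.8216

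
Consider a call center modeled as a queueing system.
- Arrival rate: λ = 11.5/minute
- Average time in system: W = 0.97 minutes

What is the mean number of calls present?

Little's Law: L = λW
L = 11.5 × 0.97 = 11.1550 calls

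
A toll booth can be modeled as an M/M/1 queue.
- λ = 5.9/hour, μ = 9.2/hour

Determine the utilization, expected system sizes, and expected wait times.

Step 1: ρ = λ/μ = 5.9/9.2 = 0.6413
Step 2: L = λ/(μ-λ) = 5.9/3.30 = 1.7879
Step 3: Lq = λ²/(μ(μ-λ)) = 34.81/(9.2×3.30) = 1.1466
Step 4: W = 1/(μ-λ) = 1/3.30 = 0.30303
Step 5: Wq = λ/(μ(μ-λ)) = 5.9/(9.2×3.30) = 0.1943
Step 6: P(0) = 1-ρ = 0.3587
Verify: L = λW = 5.9×0.30303 = 1.7879 ✔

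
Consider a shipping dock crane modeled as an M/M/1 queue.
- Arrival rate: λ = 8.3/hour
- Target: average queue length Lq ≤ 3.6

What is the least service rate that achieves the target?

For M/M/1: Lq = λ²/(μ(μ-λ))
Need Lq ≤ 3.6, i.e. μ(μ-λ) ≥ λ²/3.6
μ² - 8.3μ - 68.89/3.6 ≥ 0  →  μ² - 8.3μ - 19.1361 ≥ 0
Quadratic formula (positive root): μ = [λ + √(λ² + 4×19.1361)]/2
Discriminant: 68.89 + 4×19.1361 = 145.4344, √145.4344 = 12.0596
μ ≥ (8.3 + 12.0596)/2 = 10.1798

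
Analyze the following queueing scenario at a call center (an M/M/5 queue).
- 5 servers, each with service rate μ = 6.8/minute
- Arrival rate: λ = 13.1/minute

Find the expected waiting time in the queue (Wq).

Traffic intensity: ρ = λ/(cμ) = 13.1/(5×6.8) = 0.3853
Since ρ = 0.3853 < 1, system is stable.
Offered load a = λ/μ = cρ = 13.1/6.8 = 1.9265
P₀ = [ Σₙ₌₀^4 aⁿ/n! + a^5/(5!(1-ρ)) ]⁻¹
Σ = a^0/0! + a^1/1! + a^2/2! + a^3/3! + a^4/4! = 1.0000 + 1.9265 + 1.8556 + 1.1916 + 0.5739 = 6.5476
a^5/(5!(1-ρ)) = 26.5346/(120 × 0.6147) = 0.3597
P₀ = 1/(6.5476 + 0.3597) = 0.1448
Lq = P₀·a^5·ρ / (5!(1-ρ)²) = 0.14477 × 26.5346 × 0.38529 / (120 × 0.37786) = 0.03264
Wq = Lq/λ = 0.03264/13.1 = 0.002492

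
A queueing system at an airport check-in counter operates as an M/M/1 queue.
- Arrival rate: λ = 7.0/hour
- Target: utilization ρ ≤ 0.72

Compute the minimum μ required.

ρ = λ/μ, so μ = λ/ρ
μ ≥ 7.0/0.72 = 9.7222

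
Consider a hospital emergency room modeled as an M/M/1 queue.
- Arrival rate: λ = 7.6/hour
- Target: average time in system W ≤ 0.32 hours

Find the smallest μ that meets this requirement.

For M/M/1: W = 1/(μ-λ)
Need W ≤ 0.32, so 1/(μ-λ) ≤ 0.32
μ - λ ≥ 1/0.32 = 3.1250
μ ≥ 7.6 + 3.1250 = 10.7250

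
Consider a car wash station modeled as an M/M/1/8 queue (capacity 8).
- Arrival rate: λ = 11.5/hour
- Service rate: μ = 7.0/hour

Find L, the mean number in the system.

ρ = λ/μ = 11.5/7.0 = 1.64286
P₀ = (1-ρ)/(1-ρ^(K+1)) = (1-1.64286)/(1-1.64286^9) = -0.6429/-86.1776 = 0.007460
P_K = P₀×ρ^K = 0.0074597 × 1.64286^8 = 0.0074597 × 53.0645 = 0.3958
L = ρ[1 - (K+1)ρ^K + Kρ^(K+1)] / [(1-ρ)(1-ρ^(K+1))]
L = 1.64286 × (1 - 9×53.0645 + 8×87.1776) / ((1 - 1.64286) × (1 - 87.1776)) = 6.5489 cars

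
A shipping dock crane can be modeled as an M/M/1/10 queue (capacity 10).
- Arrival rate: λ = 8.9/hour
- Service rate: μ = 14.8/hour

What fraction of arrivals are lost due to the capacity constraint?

ρ = λ/μ = 8.9/14.8 = 0.601351
P₀ = (1-ρ)/(1-ρ^(K+1)) = (1-0.601351)/(1-0.601351^11) = 0.3986/0.9963 = 0.4001
P_K = P₀×ρ^K = 0.40014 × 0.601351^10 = 0.40014 × 0.0061842 = 0.002475
Blocking probability = 0.25%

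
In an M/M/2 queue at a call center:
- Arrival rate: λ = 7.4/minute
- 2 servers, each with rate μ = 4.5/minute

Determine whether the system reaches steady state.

Stability requires ρ = λ/(cμ) < 1
ρ = 7.4/(2 × 4.5) = 7.4/9.00 = 0.8222
Since 0.8222 < 1, the system is STABLE.
The servers are busy 82.22% of the time.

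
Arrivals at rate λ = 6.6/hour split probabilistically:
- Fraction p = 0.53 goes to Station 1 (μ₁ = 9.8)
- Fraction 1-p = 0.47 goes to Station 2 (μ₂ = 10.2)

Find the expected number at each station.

Effective rates: λ₁ = 6.6×0.53 = 3.498, λ₂ = 6.6×0.47 = 3.102
Station 1: ρ₁ = 3.498/9.8 = 0.35694, L₁ = ρ₁/(1-ρ₁) = 0.35694/(1-0.35694) = 0.5551
Station 2: ρ₂ = 3.102/10.2 = 0.3041, L₂ = ρ₂/(1-ρ₂) = 0.3041/(1-0.3041) = 0.4370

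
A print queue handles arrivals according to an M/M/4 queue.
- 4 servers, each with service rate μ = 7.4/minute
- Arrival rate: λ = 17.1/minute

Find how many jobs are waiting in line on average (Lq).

Traffic intensity: ρ = λ/(cμ) = 17.1/(4×7.4) = 0.5777
Since ρ = 0.5777 < 1, system is stable.
Offered load a = λ/μ = cρ = 17.1/7.4 = 2.3108
P₀ = [ Σₙ₌₀^3 aⁿ/n! + a^4/(4!(1-ρ)) ]⁻¹
Σ = a^0/0! + a^1/1! + a^2/2! + a^3/3! = 1.0000 + 2.3108 + 2.6699 + 2.0566 = 8.0373
a^4/(4!(1-ρ)) = 28.5140/(24 × 0.4223) = 2.8134
P₀ = 1/(8.0373 + 2.8134) = 0.09216
Lq = P₀·a^4·ρ / (4!(1-ρ)²) = 0.092160 × 28.5140 × 0.57770 / (24 × 0.17834) = 0.3547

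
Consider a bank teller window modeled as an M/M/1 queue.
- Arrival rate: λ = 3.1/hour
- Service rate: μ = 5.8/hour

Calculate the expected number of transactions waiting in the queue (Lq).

ρ = λ/μ = 3.1/5.8 = 0.5345
For M/M/1: Lq = λ²/(μ(μ-λ))
Lq = 9.61/(5.8 × 2.70)
Lq = 0.6137 transactions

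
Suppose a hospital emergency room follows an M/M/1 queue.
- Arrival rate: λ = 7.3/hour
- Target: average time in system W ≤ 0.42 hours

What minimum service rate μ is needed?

For M/M/1: W = 1/(μ-λ)
Need W ≤ 0.42, so 1/(μ-λ) ≤ 0.42
μ - λ ≥ 1/0.42 = 2.3810
μ ≥ 7.3 + 2.3810 = 9.6810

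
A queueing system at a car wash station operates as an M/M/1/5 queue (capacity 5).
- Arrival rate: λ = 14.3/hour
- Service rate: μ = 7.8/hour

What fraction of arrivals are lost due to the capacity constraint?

ρ = λ/μ = 14.3/7.8 = 1.8333
P₀ = (1-ρ)/(1-ρ^(K+1)) = (1-1.8333)/(1-1.8333^6) = -0.8333/-36.9666 = 0.02254
P_K = P₀×ρ^K = 0.02254 × 1.8333^5 = 0.02254 × 20.7094 = 0.4668
Blocking probability = 46.68%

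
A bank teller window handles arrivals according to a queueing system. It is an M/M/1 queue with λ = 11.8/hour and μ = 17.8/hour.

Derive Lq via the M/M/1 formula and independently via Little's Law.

Method 1 (direct): Lq = λ²/(μ(μ-λ)) = 139.24/(17.8 × 6.00) = 1.3037

Method 2 (Little's Law):
W = 1/(μ-λ) = 1/6.00 = 0.166667
Wq = W - 1/μ = 0.166667 - 0.0561798 = 0.110487
Lq = λWq = 11.8 × 0.110487 = 1.3037 ✔ (matches Method 1)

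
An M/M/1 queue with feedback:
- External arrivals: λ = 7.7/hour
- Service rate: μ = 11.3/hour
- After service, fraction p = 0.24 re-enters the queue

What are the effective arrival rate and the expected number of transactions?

Effective arrival rate: λ_eff = λ/(1-p) = 7.7/(1-0.24) = 7.7/0.76 = 10.1316
ρ = λ_eff/μ = 10.1316/11.3 = 0.8966
L = ρ/(1-ρ) = 0.8966/(1-0.8966) = 8.6712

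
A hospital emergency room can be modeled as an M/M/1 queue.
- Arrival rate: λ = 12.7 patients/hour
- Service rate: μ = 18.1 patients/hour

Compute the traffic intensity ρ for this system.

Server utilization: ρ = λ/μ
ρ = 12.7/18.1 = 0.7017
The server is busy 70.17% of the time.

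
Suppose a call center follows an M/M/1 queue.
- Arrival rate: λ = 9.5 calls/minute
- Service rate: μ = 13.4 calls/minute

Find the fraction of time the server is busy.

Server utilization: ρ = λ/μ
ρ = 9.5/13.4 = 0.7090
The server is busy 70.90% of the time.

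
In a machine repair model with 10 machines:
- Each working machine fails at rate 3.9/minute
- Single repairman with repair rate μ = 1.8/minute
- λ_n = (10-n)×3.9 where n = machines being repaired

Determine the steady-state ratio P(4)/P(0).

P(4)/P(0) = ∏_{i=0}^{4-1} λ_i/μ_{i+1}
= (10-0)×3.9/1.8 × (10-1)×3.9/1.8 × (10-2)×3.9/1.8 × (10-3)×3.9/1.8
= 111070.5556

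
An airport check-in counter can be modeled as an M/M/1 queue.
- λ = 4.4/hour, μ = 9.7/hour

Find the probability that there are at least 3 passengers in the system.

ρ = λ/μ = 4.4/9.7 = 0.4536
P(N ≥ n) = ρⁿ
P(N ≥ 3) = 0.4536^3
P(N ≥ 3) = 0.09333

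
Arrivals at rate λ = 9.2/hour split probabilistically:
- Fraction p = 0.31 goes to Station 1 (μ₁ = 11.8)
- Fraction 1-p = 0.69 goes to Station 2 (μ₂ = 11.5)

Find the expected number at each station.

Effective rates: λ₁ = 9.2×0.31 = 2.852, λ₂ = 9.2×0.69 = 6.348
Station 1: ρ₁ = 2.852/11.8 = 0.2417, L₁ = ρ₁/(1-ρ₁) = 0.2417/(1-0.2417) = 0.3187
Station 2: ρ₂ = 6.348/11.5 = 0.5520, L₂ = ρ₂/(1-ρ₂) = 0.5520/(1-0.5520) = 1.2321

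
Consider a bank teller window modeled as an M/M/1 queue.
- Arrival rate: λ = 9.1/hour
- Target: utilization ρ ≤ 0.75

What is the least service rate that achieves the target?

ρ = λ/μ, so μ = λ/ρ
μ ≥ 9.1/0.75 = 12.1333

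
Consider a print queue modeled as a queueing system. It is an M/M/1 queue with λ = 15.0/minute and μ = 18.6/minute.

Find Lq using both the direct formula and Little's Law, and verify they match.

Method 1 (direct): Lq = λ²/(μ(μ-λ)) = 225.00/(18.6 × 3.60) = 3.3602

Method 2 (Little's Law):
W = 1/(μ-λ) = 1/3.60 = 0.2777778
Wq = W - 1/μ = 0.2777778 - 0.05376344 = 0.224014
Lq = λWq = 15.0 × 0.224014 = 3.3602 ✔ (matches Method 1)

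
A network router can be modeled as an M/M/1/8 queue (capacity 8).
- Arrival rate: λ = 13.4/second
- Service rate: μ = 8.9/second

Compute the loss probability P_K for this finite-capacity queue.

ρ = λ/μ = 13.4/8.9 = 1.5056
P₀ = (1-ρ)/(1-ρ^(K+1)) = (1-1.5056)/(1-1.5056^9) = -0.5056/-38.7545 = 0.01305
P_K = P₀×ρ^K = 0.013046 × 1.5056^8 = 0.013046 × 26.4044 = 0.3445
Blocking probability = 34.45%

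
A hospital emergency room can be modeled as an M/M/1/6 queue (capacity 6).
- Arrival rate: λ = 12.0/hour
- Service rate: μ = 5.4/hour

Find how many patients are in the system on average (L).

ρ = λ/μ = 12.0/5.4 = 2.2222
P₀ = (1-ρ)/(1-ρ^(K+1)) = (1-2.2222)/(1-2.2222^7) = -1.2222/-266.5975 = 0.004584
P_K = P₀×ρ^K = 0.0045844 × 2.2222^6 = 0.0045844 × 120.4201 = 0.5521
L = ρ[1 - (K+1)ρ^K + Kρ^(K+1)] / [(1-ρ)(1-ρ^(K+1))]
L = 2.2222 × (1 - 7×120.4201 + 6×267.5975) / ((1 - 2.2222) × (1 - 267.5975)) = 5.2081 patients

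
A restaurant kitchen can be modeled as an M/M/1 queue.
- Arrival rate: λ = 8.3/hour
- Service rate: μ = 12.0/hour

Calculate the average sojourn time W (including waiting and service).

First, compute utilization: ρ = λ/μ = 8.3/12.0 = 0.6917
For M/M/1: W = 1/(μ-λ)
W = 1/(12.0-8.3) = 1/3.70
W = 0.2703 hours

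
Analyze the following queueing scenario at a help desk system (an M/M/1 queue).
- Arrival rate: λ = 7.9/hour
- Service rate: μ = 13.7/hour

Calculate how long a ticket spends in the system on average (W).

First, compute utilization: ρ = λ/μ = 7.9/13.7 = 0.5766
For M/M/1: W = 1/(μ-λ)
W = 1/(13.7-7.9) = 1/5.80
W = 0.1724 hours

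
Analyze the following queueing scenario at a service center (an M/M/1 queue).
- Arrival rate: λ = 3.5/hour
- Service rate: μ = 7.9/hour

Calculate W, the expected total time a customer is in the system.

First, compute utilization: ρ = λ/μ = 3.5/7.9 = 0.4430
For M/M/1: W = 1/(μ-λ)
W = 1/(7.9-3.5) = 1/4.40
W = 0.2273 hours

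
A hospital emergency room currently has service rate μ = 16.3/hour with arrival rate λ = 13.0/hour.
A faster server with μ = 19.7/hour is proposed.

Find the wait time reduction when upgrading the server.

System 1: ρ₁ = 13.0/16.3 = 0.7975, W₁ = 1/(16.3-13.0) = 0.30303
System 2: ρ₂ = 13.0/19.7 = 0.6599, W₂ = 1/(19.7-13.0) = 0.14925
Improvement: (W₁-W₂)/W₁ = (0.30303-0.14925)/0.30303 = 50.75%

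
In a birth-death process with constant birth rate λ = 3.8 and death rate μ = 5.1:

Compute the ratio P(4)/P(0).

For constant rates: P(n)/P(0) = (λ/μ)^n
P(4)/P(0) = (3.8/5.1)^4 = 0.7451^4 = 0.3082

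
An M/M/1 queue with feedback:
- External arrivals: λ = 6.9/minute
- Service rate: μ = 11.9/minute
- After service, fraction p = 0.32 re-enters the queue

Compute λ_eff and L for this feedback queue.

Effective arrival rate: λ_eff = λ/(1-p) = 6.9/(1-0.32) = 6.9/0.68 = 10.14706
ρ = λ_eff/μ = 10.14706/11.9 = 0.852694
L = ρ/(1-ρ) = 0.852694/(1-0.852694) = 5.7886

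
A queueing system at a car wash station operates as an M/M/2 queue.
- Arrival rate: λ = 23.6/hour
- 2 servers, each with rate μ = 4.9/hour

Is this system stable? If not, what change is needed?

Stability requires ρ = λ/(cμ) < 1
ρ = 23.6/(2 × 4.9) = 23.6/9.80 = 2.4082
Since 2.4082 ≥ 1, the system is UNSTABLE.
Need c > λ/μ = 23.6/4.9 = 4.82.
Minimum servers needed: c = 5.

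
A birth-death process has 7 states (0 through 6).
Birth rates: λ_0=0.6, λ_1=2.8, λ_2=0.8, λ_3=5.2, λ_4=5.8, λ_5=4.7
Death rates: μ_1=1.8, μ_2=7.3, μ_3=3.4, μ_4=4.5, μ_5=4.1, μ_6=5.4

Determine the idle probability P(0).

Ratios P(n)/P(0) = (λ₀···λₙ₋₁)/(μ₁···μₙ):
P(1)/P(0) = (0.6)/(1.8) = 0.3333
P(2)/P(0) = (0.6×2.8)/(1.8×7.3) = 0.1279
P(3)/P(0) = (0.6×2.8×0.8)/(1.8×7.3×3.4) = 0.03008
P(4)/P(0) = (0.6×2.8×0.8×5.2)/(1.8×7.3×3.4×4.5) = 0.03476
P(5)/P(0) = (0.6×2.8×0.8×5.2×5.8)/(1.8×7.3×3.4×4.5×4.1) = 0.04918
P(6)/P(0) = (0.6×2.8×0.8×5.2×5.8×4.7)/(1.8×7.3×3.4×4.5×4.1×5.4) = 0.04280

Normalization: ∑ P(n) = 1
P(0) × (1.0000 + 0.3333 + 0.1279 + 0.03008 + 0.03476 + 0.04918 + 0.04280) = 1
P(0) × 1.6180 = 1
P(0) = 1/1.6180 = 0.6180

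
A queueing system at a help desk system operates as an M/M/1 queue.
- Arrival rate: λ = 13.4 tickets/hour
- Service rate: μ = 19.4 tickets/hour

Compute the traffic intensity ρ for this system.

Server utilization: ρ = λ/μ
ρ = 13.4/19.4 = 0.6907
The server is busy 69.07% of the time.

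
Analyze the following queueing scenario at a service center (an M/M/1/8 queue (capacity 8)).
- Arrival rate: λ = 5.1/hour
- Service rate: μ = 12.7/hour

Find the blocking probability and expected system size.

ρ = λ/μ = 5.1/12.7 = 0.40157
P₀ = (1-ρ)/(1-ρ^(K+1)) = (1-0.40157)/(1-0.40157^9) = 0.5984/0.9997 = 0.5986
P_K = P₀×ρ^K = 0.5986 × 0.40157^8 = 0.5986 × 0.0006762 = 0.0004048
Blocking probability P_8 = 0.0004048 (0.04048%)
L = ρ[1 - (K+1)ρ^K + Kρ^(K+1)] / [(1-ρ)(1-ρ^(K+1))]
L = 0.40157 × (1 - 9×0.0006762 + 8×0.0002716) / ((1 - 0.40157) × (1 - 0.0002716)) = 0.6686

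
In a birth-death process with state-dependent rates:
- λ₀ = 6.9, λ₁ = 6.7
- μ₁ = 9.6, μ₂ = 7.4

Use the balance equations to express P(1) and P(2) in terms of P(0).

Balance equations:
State 0: λ₀P₀ = μ₁P₁ → P₁ = (λ₀/μ₁)P₀ = (6.9/9.6)P₀ = 0.7188P₀
State 1: P₂ = (λ₀λ₁)/(μ₁μ₂)P₀ = (6.9×6.7)/(9.6×7.4)P₀ = 0.6508P₀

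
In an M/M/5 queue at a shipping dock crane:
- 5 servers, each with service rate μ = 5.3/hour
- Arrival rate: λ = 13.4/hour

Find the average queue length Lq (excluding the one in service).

Traffic intensity: ρ = λ/(cμ) = 13.4/(5×5.3) = 0.5057
Since ρ = 0.5057 < 1, system is stable.
Offered load a = λ/μ = cρ = 13.4/5.3 = 2.5283
P₀ = [ Σₙ₌₀^4 aⁿ/n! + a^5/(5!(1-ρ)) ]⁻¹
Σ = a^0/0! + a^1/1! + a^2/2! + a^3/3! + a^4/4! = 1.00000 + 2.52830 + 3.19616 + 2.69362 + 1.70257 = 11.1206
a^5/(5!(1-ρ)) = 103.3105/(120 × 0.49434) = 1.7416
P₀ = 1/(11.1206 + 1.7416) = 0.07775
Lq = P₀·a^5·ρ / (5!(1-ρ)²) = 0.07775 × 103.3105 × 0.5057 / (120 × 0.2444) = 0.1385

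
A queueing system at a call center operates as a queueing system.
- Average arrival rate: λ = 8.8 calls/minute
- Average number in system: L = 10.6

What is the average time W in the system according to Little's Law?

Little's Law: L = λW, so W = L/λ
W = 10.6/8.8 = 1.2045 minutes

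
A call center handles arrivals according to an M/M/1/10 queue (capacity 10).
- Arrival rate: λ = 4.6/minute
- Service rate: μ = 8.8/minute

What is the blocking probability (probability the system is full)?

ρ = λ/μ = 4.6/8.8 = 0.52273
P₀ = (1-ρ)/(1-ρ^(K+1)) = (1-0.52273)/(1-0.52273^11) = 0.4773/0.9992 = 0.4777
P_K = P₀×ρ^K = 0.47765 × 0.52273^10 = 0.47765 × 0.0015233 = 0.0007276
Blocking probability = 0.07276%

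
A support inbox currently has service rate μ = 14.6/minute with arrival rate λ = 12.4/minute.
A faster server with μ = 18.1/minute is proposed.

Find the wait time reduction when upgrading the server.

System 1: ρ₁ = 12.4/14.6 = 0.8493, W₁ = 1/(14.6-12.4) = 0.45455
System 2: ρ₂ = 12.4/18.1 = 0.6851, W₂ = 1/(18.1-12.4) = 0.17544
Improvement: (W₁-W₂)/W₁ = (0.45455-0.17544)/0.45455 = 61.40%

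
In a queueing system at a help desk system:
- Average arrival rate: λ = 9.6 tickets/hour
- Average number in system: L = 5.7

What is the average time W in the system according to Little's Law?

Little's Law: L = λW, so W = L/λ
W = 5.7/9.6 = 0.5938 hours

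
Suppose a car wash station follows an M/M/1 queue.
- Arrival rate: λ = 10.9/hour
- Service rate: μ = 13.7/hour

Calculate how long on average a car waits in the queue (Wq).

First, compute utilization: ρ = λ/μ = 10.9/13.7 = 0.7956
For M/M/1: Wq = λ/(μ(μ-λ))
Wq = 10.9/(13.7 × (13.7-10.9))
Wq = 10.9/(13.7 × 2.80)
Wq = 0.2842 hours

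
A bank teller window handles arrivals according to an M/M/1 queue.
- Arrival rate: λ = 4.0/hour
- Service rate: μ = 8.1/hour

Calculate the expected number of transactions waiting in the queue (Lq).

ρ = λ/μ = 4.0/8.1 = 0.4938
For M/M/1: Lq = λ²/(μ(μ-λ))
Lq = 16.00/(8.1 × 4.10)
Lq = 0.4818 transactions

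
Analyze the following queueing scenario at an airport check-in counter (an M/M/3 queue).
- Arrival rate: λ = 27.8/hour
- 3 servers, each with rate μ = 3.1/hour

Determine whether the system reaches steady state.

Stability requires ρ = λ/(cμ) < 1
ρ = 27.8/(3 × 3.1) = 27.8/9.30 = 2.9892
Since 2.9892 ≥ 1, the system is UNSTABLE.
Need c > λ/μ = 27.8/3.1 = 8.97.
Minimum servers needed: c = 9.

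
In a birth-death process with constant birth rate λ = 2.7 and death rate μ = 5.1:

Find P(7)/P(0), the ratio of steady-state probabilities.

For constant rates: P(n)/P(0) = (λ/μ)^n
P(7)/P(0) = (2.7/5.1)^7 = 0.52941^7 = 0.01166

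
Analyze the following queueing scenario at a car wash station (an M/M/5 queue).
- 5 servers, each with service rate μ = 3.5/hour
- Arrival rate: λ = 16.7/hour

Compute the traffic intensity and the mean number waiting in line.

Traffic intensity: ρ = λ/(cμ) = 16.7/(5×3.5) = 0.9543
Since ρ = 0.9543 < 1, system is stable.
Offered load a = λ/μ = cρ = 16.7/3.5 = 4.7714
P₀ = [ Σₙ₌₀^4 aⁿ/n! + a^5/(5!(1-ρ)) ]⁻¹
Σ = a^0/0! + a^1/1! + a^2/2! + a^3/3! + a^4/4! = 1.0000 + 4.7714 + 11.3833 + 18.1048 + 21.5965 = 56.8560
a^5/(5!(1-ρ)) = 2473.1026/(120 × 0.04571429) = 450.8260
P₀ = 1/(56.8560 + 450.8260) = 0.001970
Lq = P₀·a^5·ρ / (5!(1-ρ)²) = 0.00196974 × 2473.1026 × 0.954286 / (120 × 0.00208980) = 18.5372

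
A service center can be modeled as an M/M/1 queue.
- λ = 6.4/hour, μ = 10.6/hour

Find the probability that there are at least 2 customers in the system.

ρ = λ/μ = 6.4/10.6 = 0.60377
P(N ≥ n) = ρⁿ
P(N ≥ 2) = 0.60377^2
P(N ≥ 2) = 0.3645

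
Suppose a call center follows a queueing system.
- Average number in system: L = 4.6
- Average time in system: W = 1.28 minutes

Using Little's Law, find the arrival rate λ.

Little's Law: L = λW, so λ = L/W
λ = 4.6/1.28 = 3.5937 calls/minute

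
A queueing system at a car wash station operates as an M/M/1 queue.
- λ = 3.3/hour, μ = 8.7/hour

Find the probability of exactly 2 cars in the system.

ρ = λ/μ = 3.3/8.7 = 0.3793
P(n) = (1-ρ)ρⁿ
P(2) = (1-0.3793) × 0.3793^2
P(2) = 0.62070 × 0.14387
P(2) = 0.08930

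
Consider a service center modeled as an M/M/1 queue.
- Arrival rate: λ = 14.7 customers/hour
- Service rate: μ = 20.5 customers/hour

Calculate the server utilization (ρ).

Server utilization: ρ = λ/μ
ρ = 14.7/20.5 = 0.7171
The server is busy 71.71% of the time.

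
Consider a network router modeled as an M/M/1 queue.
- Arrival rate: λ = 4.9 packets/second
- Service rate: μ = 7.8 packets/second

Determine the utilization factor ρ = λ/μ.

Server utilization: ρ = λ/μ
ρ = 4.9/7.8 = 0.6282
The server is busy 62.82% of the time.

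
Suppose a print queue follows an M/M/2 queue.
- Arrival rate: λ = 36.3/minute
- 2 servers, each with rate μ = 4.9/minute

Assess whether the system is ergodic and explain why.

Stability requires ρ = λ/(cμ) < 1
ρ = 36.3/(2 × 4.9) = 36.3/9.80 = 3.7041
Since 3.7041 ≥ 1, the system is UNSTABLE.
Need c > λ/μ = 36.3/4.9 = 7.41.
Minimum servers needed: c = 8.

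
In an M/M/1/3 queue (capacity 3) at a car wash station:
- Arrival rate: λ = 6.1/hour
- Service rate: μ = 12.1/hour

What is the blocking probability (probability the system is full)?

ρ = λ/μ = 6.1/12.1 = 0.50413
P₀ = (1-ρ)/(1-ρ^(K+1)) = (1-0.50413)/(1-0.50413^4) = 0.4959/0.9354 = 0.5301
P_K = P₀×ρ^K = 0.53011 × 0.50413^3 = 0.53011 × 0.12812 = 0.06792
Blocking probability = 6.79%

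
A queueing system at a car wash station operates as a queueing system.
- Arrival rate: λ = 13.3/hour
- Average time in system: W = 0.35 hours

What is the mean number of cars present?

Little's Law: L = λW
L = 13.3 × 0.35 = 4.6550 cars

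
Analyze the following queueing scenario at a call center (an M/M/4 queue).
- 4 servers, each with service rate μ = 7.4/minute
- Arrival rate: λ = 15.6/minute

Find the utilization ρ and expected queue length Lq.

Traffic intensity: ρ = λ/(cμ) = 15.6/(4×7.4) = 0.5270
Since ρ = 0.5270 < 1, system is stable.
Offered load a = λ/μ = cρ = 15.6/7.4 = 2.1081
P₀ = [ Σₙ₌₀^3 aⁿ/n! + a^4/(4!(1-ρ)) ]⁻¹
Σ = a^0/0! + a^1/1! + a^2/2! + a^3/3! = 1.0000 + 2.1081 + 2.2221 + 1.5614 = 6.8916
a^4/(4!(1-ρ)) = 19.7502/(24 × 0.47297) = 1.7399
P₀ = 1/(6.8916 + 1.7399) = 0.1159
Lq = P₀·a^4·ρ / (4!(1-ρ)²) = 0.11585 × 19.7502 × 0.52703 / (24 × 0.22370) = 0.2246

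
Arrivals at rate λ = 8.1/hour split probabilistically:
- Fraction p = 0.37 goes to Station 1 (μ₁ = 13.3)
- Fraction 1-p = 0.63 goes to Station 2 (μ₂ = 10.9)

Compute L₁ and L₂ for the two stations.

Effective rates: λ₁ = 8.1×0.37 = 2.997, λ₂ = 8.1×0.63 = 5.103
Station 1: ρ₁ = 2.997/13.3 = 0.22534, L₁ = ρ₁/(1-ρ₁) = 0.22534/(1-0.22534) = 0.2909
Station 2: ρ₂ = 5.103/10.9 = 0.46817, L₂ = ρ₂/(1-ρ₂) = 0.46817/(1-0.46817) = 0.8803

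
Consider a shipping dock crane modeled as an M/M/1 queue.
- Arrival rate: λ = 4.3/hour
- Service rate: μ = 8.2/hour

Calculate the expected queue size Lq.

ρ = λ/μ = 4.3/8.2 = 0.5244
For M/M/1: Lq = λ²/(μ(μ-λ))
Lq = 18.49/(8.2 × 3.90)
Lq = 0.5782 containers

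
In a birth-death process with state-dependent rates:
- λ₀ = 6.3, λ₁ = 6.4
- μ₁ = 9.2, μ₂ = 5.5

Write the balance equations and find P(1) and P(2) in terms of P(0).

Balance equations:
State 0: λ₀P₀ = μ₁P₁ → P₁ = (λ₀/μ₁)P₀ = (6.3/9.2)P₀ = 0.6848P₀
State 1: P₂ = (λ₀λ₁)/(μ₁μ₂)P₀ = (6.3×6.4)/(9.2×5.5)P₀ = 0.7968P₀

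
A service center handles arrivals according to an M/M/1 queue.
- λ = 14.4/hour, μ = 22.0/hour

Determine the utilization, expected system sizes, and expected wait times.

Step 1: ρ = λ/μ = 14.4/22.0 = 0.6545
Step 2: L = λ/(μ-λ) = 14.4/7.60 = 1.8947
Step 3: Lq = λ²/(μ(μ-λ)) = 207.36/(22.0×7.60) = 1.2402
Step 4: W = 1/(μ-λ) = 1/7.60 = 0.131579
Step 5: Wq = λ/(μ(μ-λ)) = 14.4/(22.0×7.60) = 0.08612
Step 6: P(0) = 1-ρ = 0.3455
Verify: L = λW = 14.4×0.131579 = 1.8947 ✔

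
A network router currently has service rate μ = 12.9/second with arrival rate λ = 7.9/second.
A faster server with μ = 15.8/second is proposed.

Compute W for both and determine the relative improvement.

System 1: ρ₁ = 7.9/12.9 = 0.6124, W₁ = 1/(12.9-7.9) = 0.20000
System 2: ρ₂ = 7.9/15.8 = 0.5000, W₂ = 1/(15.8-7.9) = 0.12658
Improvement: (W₁-W₂)/W₁ = (0.20000-0.12658)/0.20000 = 36.71%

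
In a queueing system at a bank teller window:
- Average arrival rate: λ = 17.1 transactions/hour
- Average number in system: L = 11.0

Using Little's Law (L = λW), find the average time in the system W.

Little's Law: L = λW, so W = L/λ
W = 11.0/17.1 = 0.6433 hours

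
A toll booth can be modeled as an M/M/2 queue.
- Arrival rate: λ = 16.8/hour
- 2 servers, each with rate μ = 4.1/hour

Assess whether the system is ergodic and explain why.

Stability requires ρ = λ/(cμ) < 1
ρ = 16.8/(2 × 4.1) = 16.8/8.20 = 2.0488
Since 2.0488 ≥ 1, the system is UNSTABLE.
Need c > λ/μ = 16.8/4.1 = 4.10.
Minimum servers needed: c = 5.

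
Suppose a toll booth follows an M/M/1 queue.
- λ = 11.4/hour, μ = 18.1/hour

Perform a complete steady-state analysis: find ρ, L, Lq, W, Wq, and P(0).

Step 1: ρ = λ/μ = 11.4/18.1 = 0.6298
Step 2: L = λ/(μ-λ) = 11.4/6.70 = 1.7015
Step 3: Lq = λ²/(μ(μ-λ)) = 129.96/(18.1×6.70) = 1.0717
Step 4: W = 1/(μ-λ) = 1/6.70 = 0.149254
Step 5: Wq = λ/(μ(μ-λ)) = 11.4/(18.1×6.70) = 0.09401
Step 6: P(0) = 1-ρ = 0.3702
Verify: L = λW = 11.4×0.149254 = 1.7015 ✔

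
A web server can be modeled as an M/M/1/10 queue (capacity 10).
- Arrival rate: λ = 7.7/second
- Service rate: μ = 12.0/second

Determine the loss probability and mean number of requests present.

ρ = λ/μ = 7.7/12.0 = 0.641667
P₀ = (1-ρ)/(1-ρ^(K+1)) = (1-0.641667)/(1-0.641667^11) = 0.35833/0.99241 = 0.3611
P_K = P₀×ρ^K = 0.36107 × 0.641667^10 = 0.36107 × 0.011833 = 0.004273
Blocking probability P_10 = 0.004273 (0.43%)
L = ρ[1 - (K+1)ρ^K + Kρ^(K+1)] / [(1-ρ)(1-ρ^(K+1))]
L = 0.641667 × (1 - 11×0.011833 + 10×0.0075929) / ((1 - 0.641667) × (1 - 0.0075929)) = 1.7065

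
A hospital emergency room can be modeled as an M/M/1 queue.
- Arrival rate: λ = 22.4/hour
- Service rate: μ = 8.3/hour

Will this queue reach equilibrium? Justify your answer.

Stability requires ρ = λ/(cμ) < 1
ρ = 22.4/(1 × 8.3) = 22.4/8.30 = 2.6988
Since 2.6988 ≥ 1, the system is UNSTABLE.
Queue grows without bound. Need μ > λ = 22.4.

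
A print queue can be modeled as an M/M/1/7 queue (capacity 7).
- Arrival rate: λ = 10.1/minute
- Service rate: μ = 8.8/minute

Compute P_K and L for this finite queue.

ρ = λ/μ = 10.1/8.8 = 1.14773
P₀ = (1-ρ)/(1-ρ^(K+1)) = (1-1.14773)/(1-1.14773^8) = -0.14773/-2.0110 = 0.07346
P_K = P₀×ρ^K = 0.07346 × 1.14773^7 = 0.07346 × 2.6235 = 0.1927
Blocking probability P_7 = 0.1927 (19.27%)
L = ρ[1 - (K+1)ρ^K + Kρ^(K+1)] / [(1-ρ)(1-ρ^(K+1))]
L = 1.14773 × (1 - 8×2.623482 + 7×3.011049) / ((1 - 1.14773) × (1 - 3.011049)) = 4.2089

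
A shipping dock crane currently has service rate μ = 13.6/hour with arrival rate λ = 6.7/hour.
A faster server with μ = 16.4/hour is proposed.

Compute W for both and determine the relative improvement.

System 1: ρ₁ = 6.7/13.6 = 0.4926, W₁ = 1/(13.6-6.7) = 0.14493
System 2: ρ₂ = 6.7/16.4 = 0.4085, W₂ = 1/(16.4-6.7) = 0.10309
Improvement: (W₁-W₂)/W₁ = (0.14493-0.10309)/0.14493 = 28.87%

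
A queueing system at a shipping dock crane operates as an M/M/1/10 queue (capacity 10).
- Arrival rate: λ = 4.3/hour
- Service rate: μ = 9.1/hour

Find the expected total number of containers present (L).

ρ = λ/μ = 4.3/9.1 = 0.472527
P₀ = (1-ρ)/(1-ρ^(K+1)) = (1-0.472527)/(1-0.472527^11) = 0.52747/0.99974 = 0.5276
P_K = P₀×ρ^K = 0.5276 × 0.472527^10 = 0.5276 × 0.0005550 = 0.0002928
L = ρ[1 - (K+1)ρ^K + Kρ^(K+1)] / [(1-ρ)(1-ρ^(K+1))]
L = 0.472527 × (1 - 11×0.0005550 + 10×0.0002622) / ((1 - 0.472527) × (1 - 0.0002622)) = 0.8929 containers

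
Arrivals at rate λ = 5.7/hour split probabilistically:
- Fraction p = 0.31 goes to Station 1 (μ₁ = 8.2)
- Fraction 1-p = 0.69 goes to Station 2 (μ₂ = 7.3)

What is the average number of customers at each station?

Effective rates: λ₁ = 5.7×0.31 = 1.767, λ₂ = 5.7×0.69 = 3.933
Station 1: ρ₁ = 1.767/8.2 = 0.2155, L₁ = ρ₁/(1-ρ₁) = 0.2155/(1-0.2155) = 0.2747
Station 2: ρ₂ = 3.933/7.3 = 0.53877, L₂ = ρ₂/(1-ρ₂) = 0.53877/(1-0.53877) = 1.1681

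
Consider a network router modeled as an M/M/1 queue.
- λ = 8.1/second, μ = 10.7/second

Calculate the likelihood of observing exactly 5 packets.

ρ = λ/μ = 8.1/10.7 = 0.7570
P(n) = (1-ρ)ρⁿ
P(5) = (1-0.7570) × 0.7570^5
P(5) = 0.2430 × 0.2486
P(5) = 0.06041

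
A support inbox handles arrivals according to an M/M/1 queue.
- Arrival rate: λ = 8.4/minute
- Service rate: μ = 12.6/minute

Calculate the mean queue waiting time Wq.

First, compute utilization: ρ = λ/μ = 8.4/12.6 = 0.6667
For M/M/1: Wq = λ/(μ(μ-λ))
Wq = 8.4/(12.6 × (12.6-8.4))
Wq = 8.4/(12.6 × 4.20)
Wq = 0.1587 minutes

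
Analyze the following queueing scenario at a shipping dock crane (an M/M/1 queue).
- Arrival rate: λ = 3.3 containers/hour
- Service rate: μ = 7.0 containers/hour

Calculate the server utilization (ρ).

Server utilization: ρ = λ/μ
ρ = 3.3/7.0 = 0.4714
The server is busy 47.14% of the time.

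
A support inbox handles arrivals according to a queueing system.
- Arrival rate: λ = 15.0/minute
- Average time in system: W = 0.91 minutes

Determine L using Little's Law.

Little's Law: L = λW
L = 15.0 × 0.91 = 13.6500 emails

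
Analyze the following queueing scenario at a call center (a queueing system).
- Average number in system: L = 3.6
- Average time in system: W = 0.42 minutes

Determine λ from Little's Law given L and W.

Little's Law: L = λW, so λ = L/W
λ = 3.6/0.42 = 8.5714 calls/minute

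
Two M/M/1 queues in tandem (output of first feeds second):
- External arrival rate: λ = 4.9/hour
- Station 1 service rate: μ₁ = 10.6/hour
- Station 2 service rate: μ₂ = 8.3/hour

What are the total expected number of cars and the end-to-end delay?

By Jackson's theorem, each station behaves as independent M/M/1.
Station 1: ρ₁ = 4.9/10.6 = 0.4623, L₁ = ρ₁/(1-ρ₁) = λ/(μ₁-λ) = 4.9/5.70 = 0.8596
Station 2: ρ₂ = 4.9/8.3 = 0.5904, L₂ = ρ₂/(1-ρ₂) = λ/(μ₂-λ) = 4.9/3.40 = 1.4412
Total: L = L₁ + L₂ = 0.8596 + 1.4412 = 2.3008
W = L/λ = 2.3008/4.9 = 0.4696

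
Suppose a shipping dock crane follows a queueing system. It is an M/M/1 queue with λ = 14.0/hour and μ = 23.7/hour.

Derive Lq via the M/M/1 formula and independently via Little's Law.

Method 1 (direct): Lq = λ²/(μ(μ-λ)) = 196.00/(23.7 × 9.70) = 0.8526

Method 2 (Little's Law):
W = 1/(μ-λ) = 1/9.70 = 0.10309
Wq = W - 1/μ = 0.10309 - 0.042194 = 0.06090
Lq = λWq = 14.0 × 0.06090 = 0.8526 ✔ (matches Method 1)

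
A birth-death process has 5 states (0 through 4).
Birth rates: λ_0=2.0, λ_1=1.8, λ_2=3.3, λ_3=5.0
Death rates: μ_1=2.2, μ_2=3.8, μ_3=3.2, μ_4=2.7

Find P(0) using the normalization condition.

Ratios P(n)/P(0) = (λ₀···λₙ₋₁)/(μ₁···μₙ):
P(1)/P(0) = (2.0)/(2.2) = 0.9091
P(2)/P(0) = (2.0×1.8)/(2.2×3.8) = 0.4306
P(3)/P(0) = (2.0×1.8×3.3)/(2.2×3.8×3.2) = 0.4441
P(4)/P(0) = (2.0×1.8×3.3×5.0)/(2.2×3.8×3.2×2.7) = 0.8224

Normalization: ∑ P(n) = 1
P(0) × (1.0000 + 0.9091 + 0.4306 + 0.4441 + 0.8224) = 1
P(0) × 3.6062 = 1
P(0) = 1/3.6062 = 0.2773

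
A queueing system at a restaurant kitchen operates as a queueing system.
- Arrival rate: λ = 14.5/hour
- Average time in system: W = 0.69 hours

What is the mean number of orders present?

Little's Law: L = λW
L = 14.5 × 0.69 = 10.0050 orders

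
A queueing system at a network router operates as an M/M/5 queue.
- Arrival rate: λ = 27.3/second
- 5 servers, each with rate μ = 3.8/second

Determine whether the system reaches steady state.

Stability requires ρ = λ/(cμ) < 1
ρ = 27.3/(5 × 3.8) = 27.3/19.00 = 1.4368
Since 1.4368 ≥ 1, the system is UNSTABLE.
Need c > λ/μ = 27.3/3.8 = 7.18.
Minimum servers needed: c = 8.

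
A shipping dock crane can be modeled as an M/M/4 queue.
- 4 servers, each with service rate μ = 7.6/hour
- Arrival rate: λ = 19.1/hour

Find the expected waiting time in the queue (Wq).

Traffic intensity: ρ = λ/(cμ) = 19.1/(4×7.6) = 0.6283
Since ρ = 0.6283 < 1, system is stable.
Offered load a = λ/μ = cρ = 19.1/7.6 = 2.5132
P₀ = [ Σₙ₌₀^3 aⁿ/n! + a^4/(4!(1-ρ)) ]⁻¹
Σ = a^0/0! + a^1/1! + a^2/2! + a^3/3! = 1.00000 + 2.51316 + 3.15798 + 2.64550 = 9.3166
a^4/(4!(1-ρ)) = 39.8914/(24 × 0.37171) = 4.4716
P₀ = 1/(9.3166 + 4.4716) = 0.07253
Lq = P₀·a^4·ρ / (4!(1-ρ)²) = 0.072526 × 39.8914 × 0.62829 / (24 × 0.13817) = 0.5482
Wq = Lq/λ = 0.5482/19.1 = 0.02870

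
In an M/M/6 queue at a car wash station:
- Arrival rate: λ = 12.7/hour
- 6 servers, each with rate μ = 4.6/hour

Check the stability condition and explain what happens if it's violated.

Stability requires ρ = λ/(cμ) < 1
ρ = 12.7/(6 × 4.6) = 12.7/27.60 = 0.4601
Since 0.4601 < 1, the system is STABLE.
The servers are busy 46.01% of the time.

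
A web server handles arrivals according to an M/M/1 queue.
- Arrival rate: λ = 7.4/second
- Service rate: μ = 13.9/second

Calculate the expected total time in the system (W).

First, compute utilization: ρ = λ/μ = 7.4/13.9 = 0.5324
For M/M/1: W = 1/(μ-λ)
W = 1/(13.9-7.4) = 1/6.50
W = 0.1538 seconds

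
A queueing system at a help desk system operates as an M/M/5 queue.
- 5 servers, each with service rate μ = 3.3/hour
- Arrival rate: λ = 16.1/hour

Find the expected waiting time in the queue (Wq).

Traffic intensity: ρ = λ/(cμ) = 16.1/(5×3.3) = 0.9758
Since ρ = 0.9758 < 1, system is stable.
Offered load a = λ/μ = cρ = 16.1/3.3 = 4.8788
P₀ = [ Σₙ₌₀^4 aⁿ/n! + a^5/(5!(1-ρ)) ]⁻¹
Σ = a^0/0! + a^1/1! + a^2/2! + a^3/3! + a^4/4! = 1.0000 + 4.8788 + 11.9013 + 19.3546 + 23.6068 = 60.7415
a^5/(5!(1-ρ)) = 2764.1377/(120 × 0.024242424) = 950.1723
P₀ = 1/(60.7415 + 950.1723) = 0.0009892
Lq = P₀·a^5·ρ / (5!(1-ρ)²) = 0.000989204 × 2764.1377 × 0.975758 / (120 × 0.000587695) = 37.8316
Wq = Lq/λ = 37.8316/16.1 = 2.3498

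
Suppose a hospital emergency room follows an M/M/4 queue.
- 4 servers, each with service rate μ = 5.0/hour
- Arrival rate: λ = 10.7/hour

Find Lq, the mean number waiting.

Traffic intensity: ρ = λ/(cμ) = 10.7/(4×5.0) = 0.5350
Since ρ = 0.5350 < 1, system is stable.
Offered load a = λ/μ = cρ = 10.7/5.0 = 2.1400
P₀ = [ Σₙ₌₀^3 aⁿ/n! + a^4/(4!(1-ρ)) ]⁻¹
Σ = a^0/0! + a^1/1! + a^2/2! + a^3/3! = 1.0000 + 2.1400 + 2.2898 + 1.6334 = 7.0632
a^4/(4!(1-ρ)) = 20.9727/(24 × 0.4650) = 1.8793
P₀ = 1/(7.0632 + 1.8793) = 0.1118
Lq = P₀·a^4·ρ / (4!(1-ρ)²) = 0.1118 × 20.9727 × 0.5350 / (24 × 0.2162) = 0.2418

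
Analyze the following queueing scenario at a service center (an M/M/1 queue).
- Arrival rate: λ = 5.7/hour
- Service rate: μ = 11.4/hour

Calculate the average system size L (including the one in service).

ρ = λ/μ = 5.7/11.4 = 0.5000
For M/M/1: L = λ/(μ-λ)
L = 5.7/(11.4-5.7) = 5.7/5.70
L = 1.0000 customers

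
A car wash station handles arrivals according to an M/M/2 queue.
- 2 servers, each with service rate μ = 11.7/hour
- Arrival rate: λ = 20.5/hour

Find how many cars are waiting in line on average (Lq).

Traffic intensity: ρ = λ/(cμ) = 20.5/(2×11.7) = 0.8761
Since ρ = 0.8761 < 1, system is stable.
Offered load a = λ/μ = cρ = 20.5/11.7 = 1.7521
P₀ = [ Σₙ₌₀^1 aⁿ/n! + a^2/(2!(1-ρ)) ]⁻¹
Σ = a^0/0! + a^1/1! = 1.0000 + 1.7521 = 2.7521
a^2/(2!(1-ρ)) = 3.069983/(2 × 0.1239316) = 12.3858
P₀ = 1/(2.7521 + 12.3858) = 0.06606
Lq = P₀·a^2·ρ / (2!(1-ρ)²) = 0.066059 × 3.0700 × 0.87607 / (2 × 0.015359) = 5.7838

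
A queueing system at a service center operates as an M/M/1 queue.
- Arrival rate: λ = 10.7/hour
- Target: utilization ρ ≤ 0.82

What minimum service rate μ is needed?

ρ = λ/μ, so μ = λ/ρ
μ ≥ 10.7/0.82 = 13.0488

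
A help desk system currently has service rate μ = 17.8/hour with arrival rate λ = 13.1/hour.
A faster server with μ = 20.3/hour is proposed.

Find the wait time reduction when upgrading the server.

System 1: ρ₁ = 13.1/17.8 = 0.7360, W₁ = 1/(17.8-13.1) = 0.21277
System 2: ρ₂ = 13.1/20.3 = 0.6453, W₂ = 1/(20.3-13.1) = 0.13889
Improvement: (W₁-W₂)/W₁ = (0.21277-0.13889)/0.21277 = 34.72%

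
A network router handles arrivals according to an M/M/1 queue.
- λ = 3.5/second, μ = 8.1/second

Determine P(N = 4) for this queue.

ρ = λ/μ = 3.5/8.1 = 0.4321
P(n) = (1-ρ)ρⁿ
P(4) = (1-0.4321) × 0.4321^4
P(4) = 0.5679 × 0.03486
P(4) = 0.01980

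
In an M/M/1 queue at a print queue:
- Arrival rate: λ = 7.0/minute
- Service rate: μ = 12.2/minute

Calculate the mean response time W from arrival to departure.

First, compute utilization: ρ = λ/μ = 7.0/12.2 = 0.5738
For M/M/1: W = 1/(μ-λ)
W = 1/(12.2-7.0) = 1/5.20
W = 0.1923 minutes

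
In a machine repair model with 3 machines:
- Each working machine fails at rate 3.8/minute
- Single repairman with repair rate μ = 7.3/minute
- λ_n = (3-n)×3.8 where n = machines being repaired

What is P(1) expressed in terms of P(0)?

P(1)/P(0) = ∏_{i=0}^{1-1} λ_i/μ_{i+1}
= (3-0)×3.8/7.3
= 1.5616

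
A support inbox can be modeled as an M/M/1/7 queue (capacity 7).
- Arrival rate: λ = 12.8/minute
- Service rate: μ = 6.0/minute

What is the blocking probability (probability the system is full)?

ρ = λ/μ = 12.8/6.0 = 2.1333
P₀ = (1-ρ)/(1-ρ^(K+1)) = (1-2.1333)/(1-2.1333^8) = -1.1333/-427.9587 = 0.002648
P_K = P₀×ρ^K = 0.002648 × 2.1333^7 = 0.002648 × 201.0775 = 0.5325
Blocking probability = 53.25%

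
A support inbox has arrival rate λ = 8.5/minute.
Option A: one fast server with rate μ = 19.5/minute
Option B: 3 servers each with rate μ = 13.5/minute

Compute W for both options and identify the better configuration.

Option A: single server μ = 19.5 (M/M/1)
  ρ_A = 8.5/19.5 = 0.4359
  W_A = 1/(μ-λ) = 1/(19.5-8.5) = 1/11.00 = 0.09091

Option B: 3 servers μ = 13.5 (M/M/3)
  ρ_B = λ/(cμ) = 8.5/(3×13.5) = 0.2099
  Offered load a = λ/μ = cρ = 8.5/13.5 = 0.6296
  P₀ = [ Σₙ₌₀^2 aⁿ/n! + a^3/(3!(1-ρ)) ]⁻¹
  Σ = a^0/0! + a^1/1! + a^2/2! = 1.0000 + 0.6296 + 0.1982 = 1.8278
  a^3/(3!(1-ρ)) = 0.2496/(6 × 0.7901) = 0.05265
  P₀ = 1/(1.8278 + 0.05265) = 0.5318
  Lq = P₀·a^3·ρ / (3!(1-ρ)²) = 0.53177 × 0.24961 × 0.20988 / (6 × 0.62430) = 0.007437
  Wq_B = Lq/λ = 0.00743713/8.5 = 0.00087496
  W_B = Wq_B + 1/μ = 0.00087496 + 0.074074 = 0.07495

Since W_B = 0.07495 < W_A = 0.09091, Option B (multiple servers) has the shorter time in system.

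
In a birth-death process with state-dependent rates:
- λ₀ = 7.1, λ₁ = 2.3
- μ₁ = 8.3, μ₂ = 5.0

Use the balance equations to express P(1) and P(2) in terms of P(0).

Balance equations:
State 0: λ₀P₀ = μ₁P₁ → P₁ = (λ₀/μ₁)P₀ = (7.1/8.3)P₀ = 0.8554P₀
State 1: P₂ = (λ₀λ₁)/(μ₁μ₂)P₀ = (7.1×2.3)/(8.3×5.0)P₀ = 0.3935P₀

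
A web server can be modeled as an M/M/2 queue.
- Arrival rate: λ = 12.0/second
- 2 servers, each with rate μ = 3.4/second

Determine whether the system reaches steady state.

Stability requires ρ = λ/(cμ) < 1
ρ = 12.0/(2 × 3.4) = 12.0/6.80 = 1.7647
Since 1.7647 ≥ 1, the system is UNSTABLE.
Need c > λ/μ = 12.0/3.4 = 3.53.
Minimum servers needed: c = 4.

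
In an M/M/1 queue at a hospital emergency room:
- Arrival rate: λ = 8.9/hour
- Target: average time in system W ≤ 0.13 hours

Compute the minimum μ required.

For M/M/1: W = 1/(μ-λ)
Need W ≤ 0.13, so 1/(μ-λ) ≤ 0.13
μ - λ ≥ 1/0.13 = 7.6923
μ ≥ 8.9 + 7.6923 = 16.5923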